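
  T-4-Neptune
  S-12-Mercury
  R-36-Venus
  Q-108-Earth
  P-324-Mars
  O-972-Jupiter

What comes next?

N-2916-Saturn

Letter: letters move back 1 place in the alphabet; T, S, R, Q, P, O → N.
Second component: ×3 each step, so 4, 12, 36, 108, 324, 972 → 2916.
Planet — runs through the planets Mercury→Neptune: Neptune, Mercury, Venus, Earth, Mars, Jupiter → Saturn.
Putting it together: N-2916-Saturn.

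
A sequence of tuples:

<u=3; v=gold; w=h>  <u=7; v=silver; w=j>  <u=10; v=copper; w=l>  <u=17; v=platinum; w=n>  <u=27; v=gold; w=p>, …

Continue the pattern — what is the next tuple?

U: each term is the sum of the two before it, so 3, 7, 10, 17, 27 → 44.
V: repeats gold → silver → copper → platinum, so gold, silver, copper, platinum, gold → silver.
For the w, letters move forward 2 places in the alphabet: h, j, l, n, p → r.
Combining the parts gives <u=44; v=silver; w=r>.

<u=44; v=silver; w=r>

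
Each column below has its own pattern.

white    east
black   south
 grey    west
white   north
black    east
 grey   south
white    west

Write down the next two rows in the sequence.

Shade: white, black, grey, white, black, grey, white → black → grey (repeats white → black → grey).
Direction: repeats east → south → west → north, so east, south, west, north, east, south, west → north → east.
So the next two rows are black  north and grey  east.

black  north; grey  east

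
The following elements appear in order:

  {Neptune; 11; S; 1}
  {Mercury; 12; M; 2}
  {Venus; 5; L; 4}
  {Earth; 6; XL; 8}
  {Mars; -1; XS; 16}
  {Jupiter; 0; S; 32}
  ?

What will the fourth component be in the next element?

64

Planet: runs through the planets Mercury→Neptune; Neptune, Mercury, Venus, Earth, Mars, Jupiter → Saturn.
Second component: alternating steps +1, −7, +1, −7, …, so 11, 12, 5, 6, -1, 0 → -7.
Size: S, M, L, XL, XS, S → M (repeats S → M → L → XL → XS).
Fourth component — ×2 each step: 1, 2, 4, 8, 16, 32 → 64.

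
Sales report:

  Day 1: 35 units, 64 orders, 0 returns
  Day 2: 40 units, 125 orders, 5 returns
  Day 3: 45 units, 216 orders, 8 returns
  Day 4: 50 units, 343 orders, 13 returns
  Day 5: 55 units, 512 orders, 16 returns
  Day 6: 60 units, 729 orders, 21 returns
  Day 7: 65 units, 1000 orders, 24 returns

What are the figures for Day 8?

Units — +5 each step: 35, 40, 45, 50, 55, 60, 65 → 70.
Orders: perfect cubes: 4³, 5³, 6³, …; 64, 125, 216, 343, 512, 729, 1000 → 1331.
For the returns, alternating steps +5, +3, +5, +3, …: 0, 5, 8, 13, 16, 21, 24 → 29.
So the next row is 70 units, 1331 orders, 29 returns.

70 units, 1331 orders, 29 returns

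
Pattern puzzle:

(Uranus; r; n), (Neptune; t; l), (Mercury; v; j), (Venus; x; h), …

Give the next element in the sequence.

Planet goes Uranus, Neptune, Mercury, Venus → Earth (runs through the planets Mercury→Neptune).
First letter: r, t, v, x → z (letters move forward 2 places in the alphabet).
Second letter: letters move back 2 places in the alphabet; n, l, j, h → f.
So the next element is (Earth; z; f).

(Earth; z; f)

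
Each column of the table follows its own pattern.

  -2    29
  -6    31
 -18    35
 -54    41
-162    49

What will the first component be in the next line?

-486

First component — ×3 each step: -2, -6, -18, -54, -162 → -486.
Second component — differences are 2, 4, 6, … (increasing by 2 each time): 29, 31, 35, 41, 49 → 59.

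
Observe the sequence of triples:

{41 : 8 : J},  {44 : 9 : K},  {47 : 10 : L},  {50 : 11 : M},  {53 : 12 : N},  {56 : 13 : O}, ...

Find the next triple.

First value: 41, 44, 47, 50, 53, 56 → 59 (+3 each step).
Second value: +1 each step; 8, 9, 10, 11, 12, 13 → 14.
Letter: letters move forward 1 place in the alphabet, so J, K, L, M, N, O → P.
So the next triple is {59 : 14 : P}.

{59 : 14 : P}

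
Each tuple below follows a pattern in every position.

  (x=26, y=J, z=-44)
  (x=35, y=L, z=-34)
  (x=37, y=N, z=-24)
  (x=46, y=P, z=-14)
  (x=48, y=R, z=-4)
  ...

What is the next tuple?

(x=57, y=T, z=6)

X goes 26, 35, 37, 46, 48 → 57 (alternating steps +9, +2, +9, +2, …).
Y goes J, L, N, P, R → T (letters move forward 2 places in the alphabet).
Z: +10 each step, so -44, -34, -24, -14, -4 → 6.
Putting it together: (x=57, y=T, z=6).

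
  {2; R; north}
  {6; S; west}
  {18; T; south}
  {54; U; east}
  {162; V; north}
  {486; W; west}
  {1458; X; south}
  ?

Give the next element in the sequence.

{4374; Y; east}

For the first value, ×3 each step: 2, 6, 18, 54, 162, 486, 1458 → 4374.
Letter: letters move forward 1 place in the alphabet, so R, S, T, U, V, W, X → Y.
Direction: repeats north → west → south → east; north, west, south, east, north, west, south → east.
So the next element is {4374; Y; east}.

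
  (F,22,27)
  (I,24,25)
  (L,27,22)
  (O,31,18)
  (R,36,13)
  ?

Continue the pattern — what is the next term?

(U,42,7)

Letter: letters move forward 3 places in the alphabet; F, I, L, O, R → U.
Second slot: 22, 24, 27, 31, 36 → 42 (differences are 2, 3, 4, … (increasing by 1 each time)).
Third slot — together with the second slot always sums to 49: 27, 25, 22, 18, 13 → 7.
So the next term is (U,42,7).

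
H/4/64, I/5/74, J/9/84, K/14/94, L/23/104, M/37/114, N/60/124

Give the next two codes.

Letter: H, I, J, K, L, M, N → O → P (letters move forward 1 place in the alphabet).
For the second component, each term is the sum of the two before it: 4, 5, 9, 14, 23, 37, 60 → 97 → 157.
Third component: 64, 74, 84, 94, 104, 114, 124 → 134 → 144 (+10 each step).
So the next two codes are O/97/134 and P/157/144.

O/97/134, P/157/144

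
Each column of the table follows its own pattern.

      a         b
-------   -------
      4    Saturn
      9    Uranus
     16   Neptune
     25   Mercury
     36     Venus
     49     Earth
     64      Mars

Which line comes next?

81  Jupiter

Column a: perfect squares: 2², 3², 4², …, so 4, 9, 16, 25, 36, 49, 64 → 81.
Column b goes Saturn, Uranus, Neptune, Mercury, Venus, Earth, Mars → Jupiter (runs through the planets Mercury→Neptune).
Putting it together: 81  Jupiter.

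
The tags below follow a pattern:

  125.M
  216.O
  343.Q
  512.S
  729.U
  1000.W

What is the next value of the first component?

1331

First component: 125, 216, 343, 512, 729, 1000 → 1331 (perfect cubes: 5³, 6³, 7³, …).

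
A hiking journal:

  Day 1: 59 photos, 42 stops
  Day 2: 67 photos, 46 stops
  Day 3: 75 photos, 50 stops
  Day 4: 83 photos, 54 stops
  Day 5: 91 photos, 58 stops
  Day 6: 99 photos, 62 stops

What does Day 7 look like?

107 photos, 66 stops

Photos: +8 each step; 59, 67, 75, 83, 91, 99 → 107.
Stops: +4 each step, so 42, 46, 50, 54, 58, 62 → 66.
Combining the parts gives 107 photos, 66 stops.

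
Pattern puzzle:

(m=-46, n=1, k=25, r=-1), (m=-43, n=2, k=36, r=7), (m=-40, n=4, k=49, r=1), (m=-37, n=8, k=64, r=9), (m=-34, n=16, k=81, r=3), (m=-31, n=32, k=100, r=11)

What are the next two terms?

(m=-28, n=64, k=121, r=5), (m=-25, n=128, k=144, r=13)

M: +3 each step, so -46, -43, -40, -37, -34, -31 → -28 → -25.
N goes 1, 2, 4, 8, 16, 32 → 64 → 128 (×2 each step).
K — perfect squares: 5², 6², 7², …: 25, 36, 49, 64, 81, 100 → 121 → 144.
R goes -1, 7, 1, 9, 3, 11 → 5 → 13 (alternating steps +8, −6, +8, −6, …).
So the next two terms are (m=-28, n=64, k=121, r=5) and (m=-25, n=128, k=144, r=13).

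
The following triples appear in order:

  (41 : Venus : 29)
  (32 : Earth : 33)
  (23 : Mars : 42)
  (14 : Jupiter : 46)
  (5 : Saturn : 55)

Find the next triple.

(-4 : Uranus : 59)

First entry — −9 each step: 41, 32, 23, 14, 5 → -4.
For the planet, runs through the planets Mercury→Neptune: Venus, Earth, Mars, Jupiter, Saturn → Uranus.
For the third entry, alternating steps +4, +9, +4, +9, …: 29, 33, 42, 46, 55 → 59.
Putting it together: (-4 : Uranus : 59).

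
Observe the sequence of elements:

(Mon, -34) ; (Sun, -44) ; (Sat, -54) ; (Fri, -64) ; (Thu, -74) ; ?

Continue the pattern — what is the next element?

(Wed, -84)

Day: runs backward through the weekdays Mon→Sun; Mon, Sun, Sat, Fri, Thu → Wed.
Second component: −10 each step; -34, -44, -54, -64, -74 → -84.
Combining the parts gives (Wed, -84).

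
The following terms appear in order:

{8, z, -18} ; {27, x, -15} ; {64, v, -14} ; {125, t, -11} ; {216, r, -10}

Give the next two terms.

{343, p, -7}, {512, n, -6}

First slot: perfect cubes: 2³, 3³, 4³, …; 8, 27, 64, 125, 216 → 343 → 512.
For the letter, letters move back 2 places in the alphabet: z, x, v, t, r → p → n.
Third slot — alternating steps +3, +1, +3, +1, …: -18, -15, -14, -11, -10 → -7 → -6.
Putting the parts together: {343, p, -7} and then {512, n, -6}.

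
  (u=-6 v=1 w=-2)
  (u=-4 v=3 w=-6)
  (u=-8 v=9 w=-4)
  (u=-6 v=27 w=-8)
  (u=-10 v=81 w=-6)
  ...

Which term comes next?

(u=-8 v=243 w=-10)

U: alternating steps +2, −4, +2, −4, …, so -6, -4, -8, -6, -10 → -8.
V goes 1, 3, 9, 27, 81 → 243 (×3 each step).
W: always the previous value of the u, so -2, -6, -4, -8, -6 → -10.
So the next term is (u=-8 v=243 w=-10).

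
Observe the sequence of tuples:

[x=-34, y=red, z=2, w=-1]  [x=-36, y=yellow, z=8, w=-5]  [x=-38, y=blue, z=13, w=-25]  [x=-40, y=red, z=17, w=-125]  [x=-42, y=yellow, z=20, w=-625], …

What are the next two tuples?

[x=-44, y=blue, z=22, w=-3125], [x=-46, y=red, z=23, w=-15625]

X: −2 each step; -34, -36, -38, -40, -42 → -44 → -46.
Y goes red, yellow, blue, red, yellow → blue → red (repeats red → yellow → blue).
Z: 2, 8, 13, 17, 20 → 22 → 23 (differences are 6, 5, 4, … (decreasing by 1 each time)).
W goes -1, -5, -25, -125, -625 → -3125 → -15625 (×5 each step).
So the next two tuples are [x=-44, y=blue, z=22, w=-3125] and [x=-46, y=red, z=23, w=-15625].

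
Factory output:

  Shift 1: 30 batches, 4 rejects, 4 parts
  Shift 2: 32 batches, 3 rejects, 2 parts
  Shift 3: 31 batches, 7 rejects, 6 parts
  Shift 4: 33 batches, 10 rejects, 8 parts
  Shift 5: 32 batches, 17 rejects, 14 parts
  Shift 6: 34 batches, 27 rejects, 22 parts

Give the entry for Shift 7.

Batches goes 30, 32, 31, 33, 32, 34 → 33 (alternating steps +2, −1, +2, −1, …).
Rejects: each term is the sum of the two before it, so 4, 3, 7, 10, 17, 27 → 44.
Parts — each term is the sum of the two before it: 4, 2, 6, 8, 14, 22 → 36.
So the next record is 33 batches, 44 rejects, 36 parts.

33 batches, 44 rejects, 36 parts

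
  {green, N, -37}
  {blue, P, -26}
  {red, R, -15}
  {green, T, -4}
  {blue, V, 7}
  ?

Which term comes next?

{red, X, 18}

Colour: green, blue, red, green, blue → red (repeats green → blue → red).
Letter: N, P, R, T, V → X (letters move forward 2 places in the alphabet).
Third part — +11 each step: -37, -26, -15, -4, 7 → 18.
Putting it together: {red, X, 18}.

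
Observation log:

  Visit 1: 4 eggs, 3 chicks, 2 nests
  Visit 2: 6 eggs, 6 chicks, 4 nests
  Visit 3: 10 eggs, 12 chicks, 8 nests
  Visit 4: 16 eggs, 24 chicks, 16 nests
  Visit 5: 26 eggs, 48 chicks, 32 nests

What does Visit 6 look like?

Eggs: each term is the sum of the two before it, so 4, 6, 10, 16, 26 → 42.
Chicks: ×2 each step; 3, 6, 12, 24, 48 → 96.
Nests: ×2 each step; 2, 4, 8, 16, 32 → 64.
Putting it together: 42 eggs, 96 chicks, 64 nests.

42 eggs, 96 chicks, 64 nests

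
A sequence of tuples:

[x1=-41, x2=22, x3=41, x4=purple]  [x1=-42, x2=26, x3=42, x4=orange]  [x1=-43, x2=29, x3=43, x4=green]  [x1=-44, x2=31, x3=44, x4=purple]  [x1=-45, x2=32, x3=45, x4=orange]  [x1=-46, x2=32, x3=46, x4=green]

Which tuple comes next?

For the x1, −1 each step: -41, -42, -43, -44, -45, -46 → -47.
X2: 22, 26, 29, 31, 32, 32 → 31 (differences are 4, 3, 2, … (decreasing by 1 each time)).
X3 — always the negative of the x1: 41, 42, 43, 44, 45, 46 → 47.
X4: repeats purple → orange → green, so purple, orange, green, purple, orange, green → purple.
So the next tuple is [x1=-47, x2=31, x3=47, x4=purple].

[x1=-47, x2=31, x3=47, x4=purple]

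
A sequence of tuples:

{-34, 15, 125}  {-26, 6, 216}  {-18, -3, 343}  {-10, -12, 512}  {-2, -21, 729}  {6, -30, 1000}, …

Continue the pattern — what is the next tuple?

First value: +8 each step, so -34, -26, -18, -10, -2, 6 → 14.
Second value: −9 each step; 15, 6, -3, -12, -21, -30 → -39.
Third value goes 125, 216, 343, 512, 729, 1000 → 1331 (perfect cubes: 5³, 6³, 7³, …).
Putting it together: {14, -39, 1331}.

{14, -39, 1331}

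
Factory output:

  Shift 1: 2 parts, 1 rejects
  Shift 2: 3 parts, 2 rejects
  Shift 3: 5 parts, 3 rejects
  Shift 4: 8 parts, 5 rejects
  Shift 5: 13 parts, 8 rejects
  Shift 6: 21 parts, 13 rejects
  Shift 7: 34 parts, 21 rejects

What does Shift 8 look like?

Parts: each term is the sum of the two before it; 2, 3, 5, 8, 13, 21, 34 → 55.
Rejects: always the previous value of the parts; 1, 2, 3, 5, 8, 13, 21 → 34.
So the next line is 55 parts, 34 rejects.

55 parts, 34 rejects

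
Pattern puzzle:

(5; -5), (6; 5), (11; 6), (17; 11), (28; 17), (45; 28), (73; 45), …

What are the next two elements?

(118; 73), (191; 118)

First entry: 5, 6, 11, 17, 28, 45, 73 → 118 → 191 (each term is the sum of the two before it).
Second entry — always the previous value of the first entry: -5, 5, 6, 11, 17, 28, 45 → 73 → 118.
So the next two elements are (118; 73) and (191; 118).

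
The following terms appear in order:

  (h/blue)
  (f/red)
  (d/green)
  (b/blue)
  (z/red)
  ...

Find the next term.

(x/green)

For the letter, letters move back 2 places in the alphabet, wrapping A→Z: h, f, d, b, z → x.
Colour goes blue, red, green, blue, red → green (repeats blue → red → green).
Putting it together: (x/green).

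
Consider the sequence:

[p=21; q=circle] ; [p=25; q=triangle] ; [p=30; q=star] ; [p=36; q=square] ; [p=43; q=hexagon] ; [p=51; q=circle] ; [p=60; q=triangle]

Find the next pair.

[p=70; q=star]

P — differences are 4, 5, 6, … (increasing by 1 each time): 21, 25, 30, 36, 43, 51, 60 → 70.
Q — repeats circle → triangle → star → square → hexagon: circle, triangle, star, square, hexagon, circle, triangle → star.
Combining the parts gives [p=70; q=star].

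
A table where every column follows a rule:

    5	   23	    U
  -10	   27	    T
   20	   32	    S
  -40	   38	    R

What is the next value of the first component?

First component — ×(-2) each step: 5, -10, 20, -40 → 80.

80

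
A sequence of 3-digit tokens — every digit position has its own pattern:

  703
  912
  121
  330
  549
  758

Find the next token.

967

First digit: +2 each step, mod 10, so 7, 9, 1, 3, 5, 7 → 9.
Second digit goes 0, 1, 2, 3, 4, 5 → 6 (+1 each step, mod 10).
Third digit — −1 each step, mod 10: 3, 2, 1, 0, 9, 8 → 7.
Putting it together: 967.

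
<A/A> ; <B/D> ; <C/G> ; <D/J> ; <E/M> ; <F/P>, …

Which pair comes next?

<G/S>

For the first letter, letters move forward 1 place in the alphabet: A, B, C, D, E, F → G.
Second letter goes A, D, G, J, M, P → S (letters move forward 3 places in the alphabet).
Putting it together: <G/S>.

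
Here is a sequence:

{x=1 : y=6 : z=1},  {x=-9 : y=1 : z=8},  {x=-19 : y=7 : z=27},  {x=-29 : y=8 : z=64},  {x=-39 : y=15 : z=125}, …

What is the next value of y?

23

For the y, each term is the sum of the two before it: 6, 1, 7, 8, 15 → 23.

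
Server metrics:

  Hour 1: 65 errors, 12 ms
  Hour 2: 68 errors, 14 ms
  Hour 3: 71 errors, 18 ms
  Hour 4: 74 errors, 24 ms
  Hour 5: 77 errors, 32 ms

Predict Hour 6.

Errors: +3 each step, so 65, 68, 71, 74, 77 → 80.
For the ms, differences are 2, 4, 6, … (increasing by 2 each time): 12, 14, 18, 24, 32 → 42.
Putting it together: 80 errors, 42 ms.

80 errors, 42 ms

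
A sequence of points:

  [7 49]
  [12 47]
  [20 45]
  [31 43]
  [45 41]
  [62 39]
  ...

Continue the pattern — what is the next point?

[82 37]

First value: differences are 5, 8, 11, … (increasing by 3 each time); 7, 12, 20, 31, 45, 62 → 82.
Second value: −2 each step, so 49, 47, 45, 43, 41, 39 → 37.
Combining the parts gives [82 37].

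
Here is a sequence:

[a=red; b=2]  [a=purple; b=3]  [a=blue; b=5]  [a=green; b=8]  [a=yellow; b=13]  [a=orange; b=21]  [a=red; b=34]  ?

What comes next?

[a=purple; b=55]

A: repeats red → purple → blue → green → yellow → orange; red, purple, blue, green, yellow, orange, red → purple.
B goes 2, 3, 5, 8, 13, 21, 34 → 55 (each term is the sum of the two before it).
Putting it together: [a=purple; b=55].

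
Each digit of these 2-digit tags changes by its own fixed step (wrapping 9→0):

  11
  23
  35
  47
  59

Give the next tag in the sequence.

61

First digit: +1 each step, mod 10, so 1, 2, 3, 4, 5 → 6.
Second digit: +2 each step, mod 10, so 1, 3, 5, 7, 9 → 1.
Putting it together: 61.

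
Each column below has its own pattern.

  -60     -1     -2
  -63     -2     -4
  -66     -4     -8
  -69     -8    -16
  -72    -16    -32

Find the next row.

For the first component, −3 each step: -60, -63, -66, -69, -72 → -75.
Second component goes -1, -2, -4, -8, -16 → -32 (×2 each step).
Third component: always 2 × the second component; -2, -4, -8, -16, -32 → -64.
Putting it together: -75  -32  -64.

-75  -32  -64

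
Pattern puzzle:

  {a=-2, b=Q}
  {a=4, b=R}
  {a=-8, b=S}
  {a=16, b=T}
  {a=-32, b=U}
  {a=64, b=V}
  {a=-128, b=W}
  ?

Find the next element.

A: -2, 4, -8, 16, -32, 64, -128 → 256 (×(-2) each step).
B: letters move forward 1 place in the alphabet, so Q, R, S, T, U, V, W → X.
Putting it together: {a=256, b=X}.

{a=256, b=X}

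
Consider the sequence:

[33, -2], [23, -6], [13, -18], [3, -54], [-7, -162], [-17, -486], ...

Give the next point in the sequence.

First value goes 33, 23, 13, 3, -7, -17 → -27 (−10 each step).
Second value: -2, -6, -18, -54, -162, -486 → -1458 (×3 each step).
Putting it together: [-27, -1458].

[-27, -1458]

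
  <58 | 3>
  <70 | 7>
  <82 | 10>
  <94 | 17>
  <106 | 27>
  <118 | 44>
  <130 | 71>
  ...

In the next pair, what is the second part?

115

For the first part, +12 each step: 58, 70, 82, 94, 106, 118, 130 → 142.
Second part — each term is the sum of the two before it: 3, 7, 10, 17, 27, 44, 71 → 115.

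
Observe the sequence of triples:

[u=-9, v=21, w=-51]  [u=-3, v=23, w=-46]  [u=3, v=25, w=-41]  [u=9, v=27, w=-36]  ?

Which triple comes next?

U goes -9, -3, 3, 9 → 15 (+6 each step).
V — +2 each step: 21, 23, 25, 27 → 29.
W: +5 each step, so -51, -46, -41, -36 → -31.
Combining the parts gives [u=15, v=29, w=-31].

[u=15, v=29, w=-31]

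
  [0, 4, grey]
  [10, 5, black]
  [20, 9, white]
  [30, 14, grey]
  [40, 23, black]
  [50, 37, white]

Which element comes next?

[60, 60, grey]

First value — +10 each step: 0, 10, 20, 30, 40, 50 → 60.
Second value: each term is the sum of the two before it; 4, 5, 9, 14, 23, 37 → 60.
Shade goes grey, black, white, grey, black, white → grey (repeats grey → black → white).
So the next element is [60, 60, grey].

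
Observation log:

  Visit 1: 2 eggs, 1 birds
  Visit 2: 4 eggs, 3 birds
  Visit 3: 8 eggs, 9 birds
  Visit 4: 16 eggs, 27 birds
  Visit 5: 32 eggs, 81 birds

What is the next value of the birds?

Eggs: 2, 4, 8, 16, 32 → 64 (×2 each step).
Birds: ×3 each step, so 1, 3, 9, 27, 81 → 243.

243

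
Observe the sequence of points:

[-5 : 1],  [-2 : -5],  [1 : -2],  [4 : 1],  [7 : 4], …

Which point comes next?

First component: +3 each step; -5, -2, 1, 4, 7 → 10.
For the second component, always the previous value of the first component: 1, -5, -2, 1, 4 → 7.
Putting it together: [10 : 7].

[10 : 7]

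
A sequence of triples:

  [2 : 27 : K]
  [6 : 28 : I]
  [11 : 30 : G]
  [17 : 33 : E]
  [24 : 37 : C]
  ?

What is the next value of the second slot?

First slot goes 2, 6, 11, 17, 24 → 32 (differences are 4, 5, 6, … (increasing by 1 each time)).
For the second slot, differences are 1, 2, 3, … (increasing by 1 each time): 27, 28, 30, 33, 37 → 42.
For the letter, letters move back 2 places in the alphabet: K, I, G, E, C → A.

42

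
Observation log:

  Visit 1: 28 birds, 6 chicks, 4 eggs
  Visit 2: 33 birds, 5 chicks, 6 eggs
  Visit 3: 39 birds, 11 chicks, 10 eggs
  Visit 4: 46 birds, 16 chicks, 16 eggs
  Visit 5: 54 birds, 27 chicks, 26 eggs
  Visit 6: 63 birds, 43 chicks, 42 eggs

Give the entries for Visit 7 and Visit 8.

73 birds, 70 chicks, 68 eggs; 84 birds, 113 chicks, 110 eggs

Birds goes 28, 33, 39, 46, 54, 63 → 73 → 84 (differences are 5, 6, 7, … (increasing by 1 each time)).
Chicks: each term is the sum of the two before it, so 6, 5, 11, 16, 27, 43 → 70 → 113.
Eggs: 4, 6, 10, 16, 26, 42 → 68 → 110 (each term is the sum of the two before it).
Putting the parts together: 73 birds, 70 chicks, 68 eggs and then 84 birds, 113 chicks, 110 eggs.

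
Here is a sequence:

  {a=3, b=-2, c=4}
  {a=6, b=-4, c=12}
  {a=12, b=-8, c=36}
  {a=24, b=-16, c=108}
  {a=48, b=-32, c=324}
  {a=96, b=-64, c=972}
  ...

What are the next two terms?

A goes 3, 6, 12, 24, 48, 96 → 192 → 384 (×2 each step).
B — ×2 each step: -2, -4, -8, -16, -32, -64 → -128 → -256.
C goes 4, 12, 36, 108, 324, 972 → 2916 → 8748 (×3 each step).
So the next two terms are {a=192, b=-128, c=2916} and {a=384, b=-256, c=8748}.

{a=192, b=-128, c=2916}, {a=384, b=-256, c=8748}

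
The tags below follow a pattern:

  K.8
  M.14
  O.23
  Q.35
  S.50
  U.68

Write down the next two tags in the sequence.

W.89 then Y.113

Letter: K, M, O, Q, S, U → W → Y (letters move forward 2 places in the alphabet).
Second component: 8, 14, 23, 35, 50, 68 → 89 → 113 (differences are 6, 9, 12, … (increasing by 3 each time)).
So the next two tags are W.89 and Y.113.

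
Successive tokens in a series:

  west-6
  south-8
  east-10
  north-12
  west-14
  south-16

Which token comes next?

east-18

Direction goes west, south, east, north, west, south → east (repeats west → south → east → north).
Second component: +2 each step; 6, 8, 10, 12, 14, 16 → 18.
Combining the parts gives east-18.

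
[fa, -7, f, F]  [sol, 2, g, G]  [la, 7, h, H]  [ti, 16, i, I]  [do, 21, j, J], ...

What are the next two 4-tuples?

For the note, runs through the solfège scale do→ti: fa, sol, la, ti, do → re → mi.
Second component: alternating steps +9, +5, +9, +5, …; -7, 2, 7, 16, 21 → 30 → 35.
For the first letter, letters move forward 1 place in the alphabet: f, g, h, i, j → k → l.
For the second letter, letters move forward 1 place in the alphabet: F, G, H, I, J → K → L.
Putting the parts together: [re, 30, k, K] and then [mi, 35, l, L].

[re, 30, k, K], [mi, 35, l, L]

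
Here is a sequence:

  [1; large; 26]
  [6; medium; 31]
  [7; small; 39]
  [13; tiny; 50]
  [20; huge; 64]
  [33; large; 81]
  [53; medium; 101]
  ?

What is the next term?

First entry goes 1, 6, 7, 13, 20, 33, 53 → 86 (each term is the sum of the two before it).
Size: large, medium, small, tiny, huge, large, medium → small (repeats large → medium → small → tiny → huge).
Third entry: differences are 5, 8, 11, … (increasing by 3 each time), so 26, 31, 39, 50, 64, 81, 101 → 124.
Putting it together: [86; small; 124].

[86; small; 124]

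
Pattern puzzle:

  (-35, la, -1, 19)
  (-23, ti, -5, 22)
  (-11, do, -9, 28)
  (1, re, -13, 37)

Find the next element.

(13, mi, -17, 49)

First value: -35, -23, -11, 1 → 13 (+12 each step).
For the note, runs through the solfège scale do→ti: la, ti, do, re → mi.
Third value: -1, -5, -9, -13 → -17 (−4 each step).
Fourth value: differences are 3, 6, 9, … (increasing by 3 each time), so 19, 22, 28, 37 → 49.
Combining the parts gives (13, mi, -17, 49).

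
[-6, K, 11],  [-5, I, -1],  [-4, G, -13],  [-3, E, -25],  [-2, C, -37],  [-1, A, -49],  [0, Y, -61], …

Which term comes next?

First entry: -6, -5, -4, -3, -2, -1, 0 → 1 (+1 each step).
Letter goes K, I, G, E, C, A, Y → W (letters move back 2 places in the alphabet, wrapping A→Z).
Third entry goes 11, -1, -13, -25, -37, -49, -61 → -73 (−12 each step).
So the next term is [1, W, -73].

[1, W, -73]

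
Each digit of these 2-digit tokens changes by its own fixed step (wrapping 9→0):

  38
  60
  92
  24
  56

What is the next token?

First digit — +3 each step, mod 10: 3, 6, 9, 2, 5 → 8.
Second digit goes 8, 0, 2, 4, 6 → 8 (+2 each step, mod 10).
Combining the parts gives 88.

88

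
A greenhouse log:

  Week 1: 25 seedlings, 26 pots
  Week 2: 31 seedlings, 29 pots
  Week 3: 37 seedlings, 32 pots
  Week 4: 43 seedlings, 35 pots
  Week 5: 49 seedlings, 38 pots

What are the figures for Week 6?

55 seedlings, 41 pots

For the seedlings, +6 each step: 25, 31, 37, 43, 49 → 55.
For the pots, +3 each step: 26, 29, 32, 35, 38 → 41.
Combining the parts gives 55 seedlings, 41 pots.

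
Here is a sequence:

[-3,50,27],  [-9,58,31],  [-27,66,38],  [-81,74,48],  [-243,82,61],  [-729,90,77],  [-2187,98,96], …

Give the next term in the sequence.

For the first entry, ×3 each step: -3, -9, -27, -81, -243, -729, -2187 → -6561.
Second entry: 50, 58, 66, 74, 82, 90, 98 → 106 (+8 each step).
Third entry: 27, 31, 38, 48, 61, 77, 96 → 118 (differences are 4, 7, 10, … (increasing by 3 each time)).
Combining the parts gives [-6561,106,118].

[-6561,106,118]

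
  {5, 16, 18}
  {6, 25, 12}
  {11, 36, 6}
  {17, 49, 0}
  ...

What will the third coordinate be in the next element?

First coordinate — each term is the sum of the two before it: 5, 6, 11, 17 → 28.
Second coordinate goes 16, 25, 36, 49 → 64 (perfect squares: 4², 5², 6², …).
Third coordinate — −6 each step: 18, 12, 6, 0 → -6.

-6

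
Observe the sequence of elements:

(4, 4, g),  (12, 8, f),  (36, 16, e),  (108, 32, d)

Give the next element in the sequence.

(324, 64, c)

First component: 4, 12, 36, 108 → 324 (×3 each step).
Second component — ×2 each step: 4, 8, 16, 32 → 64.
Letter: g, f, e, d → c (letters move back 1 place in the alphabet).
Putting it together: (324, 64, c).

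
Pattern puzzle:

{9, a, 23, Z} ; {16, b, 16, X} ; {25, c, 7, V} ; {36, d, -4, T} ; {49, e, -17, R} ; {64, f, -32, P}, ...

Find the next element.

{81, g, -49, N}

First coordinate: perfect squares: 3², 4², 5², …; 9, 16, 25, 36, 49, 64 → 81.
First letter: letters move forward 1 place in the alphabet, so a, b, c, d, e, f → g.
Third coordinate goes 23, 16, 7, -4, -17, -32 → -49 (together with the first coordinate always sums to 32).
For the second letter, letters move back 2 places in the alphabet: Z, X, V, T, R, P → N.
Putting it together: {81, g, -49, N}.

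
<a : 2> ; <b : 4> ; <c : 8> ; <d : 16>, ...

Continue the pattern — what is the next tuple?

Letter goes a, b, c, d → e (letters move forward 1 place in the alphabet).
Second value goes 2, 4, 8, 16 → 32 (×2 each step).
Putting it together: <e : 32>.

<e : 32>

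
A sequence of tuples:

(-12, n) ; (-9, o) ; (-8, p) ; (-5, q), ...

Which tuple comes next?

(-4, r)

First entry: -12, -9, -8, -5 → -4 (alternating steps +3, +1, +3, +1, …).
Letter: n, o, p, q → r (letters move forward 1 place in the alphabet).
Putting it together: (-4, r).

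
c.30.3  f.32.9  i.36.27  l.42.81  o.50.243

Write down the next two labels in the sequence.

r.60.729, u.72.2187

Letter — letters move forward 3 places in the alphabet: c, f, i, l, o → r → u.
For the second component, differences are 2, 4, 6, … (increasing by 2 each time): 30, 32, 36, 42, 50 → 60 → 72.
Third component: ×3 each step; 3, 9, 27, 81, 243 → 729 → 2187.
So the next two labels are r.60.729 and u.72.2187.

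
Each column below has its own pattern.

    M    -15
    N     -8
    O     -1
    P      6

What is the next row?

Q  13

Letter — letters move forward 1 place in the alphabet: M, N, O, P → Q.
For the second component, +7 each step: -15, -8, -1, 6 → 13.
So the next row is Q  13.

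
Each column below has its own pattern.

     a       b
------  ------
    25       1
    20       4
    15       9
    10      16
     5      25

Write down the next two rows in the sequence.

0  36; -5  49

Column a: −5 each step, so 25, 20, 15, 10, 5 → 0 → -5.
Column b: perfect squares: 1², 2², 3², …; 1, 4, 9, 16, 25 → 36 → 49.
Putting the parts together: 0  36 and then -5  49.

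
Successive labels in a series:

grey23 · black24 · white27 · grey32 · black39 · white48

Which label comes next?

Shade goes grey, black, white, grey, black, white → grey (repeats grey → black → white).
Second component: differences are 1, 3, 5, … (increasing by 2 each time); 23, 24, 27, 32, 39, 48 → 59.
Putting it together: grey59.

grey59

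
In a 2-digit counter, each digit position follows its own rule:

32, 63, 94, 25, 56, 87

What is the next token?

First digit goes 3, 6, 9, 2, 5, 8 → 1 (+3 each step, mod 10).
Second digit — +1 each step, mod 10: 2, 3, 4, 5, 6, 7 → 8.
So the next token is 18.

18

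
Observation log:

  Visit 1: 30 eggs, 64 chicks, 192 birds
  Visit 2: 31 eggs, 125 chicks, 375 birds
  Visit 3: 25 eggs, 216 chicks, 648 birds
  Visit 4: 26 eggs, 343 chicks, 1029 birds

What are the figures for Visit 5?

20 eggs, 512 chicks, 1536 birds

For the eggs, alternating steps +1, −6, +1, −6, …: 30, 31, 25, 26 → 20.
Chicks: 64, 125, 216, 343 → 512 (perfect cubes: 4³, 5³, 6³, …).
Birds goes 192, 375, 648, 1029 → 1536 (always 3 × the chicks).
So the next line is 20 eggs, 512 chicks, 1536 birds.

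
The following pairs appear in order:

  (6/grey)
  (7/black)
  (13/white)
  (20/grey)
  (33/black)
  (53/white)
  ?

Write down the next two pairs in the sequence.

For the first value, each term is the sum of the two before it: 6, 7, 13, 20, 33, 53 → 86 → 139.
For the shade, repeats grey → black → white: grey, black, white, grey, black, white → grey → black.
Putting the parts together: (86/grey) and then (139/black).

(86/grey), (139/black)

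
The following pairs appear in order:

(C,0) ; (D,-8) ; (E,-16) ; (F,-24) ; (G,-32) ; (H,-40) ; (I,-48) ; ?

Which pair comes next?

Letter: letters move forward 1 place in the alphabet; C, D, E, F, G, H, I → J.
Second slot: −8 each step; 0, -8, -16, -24, -32, -40, -48 → -56.
So the next pair is (J,-56).

(J,-56)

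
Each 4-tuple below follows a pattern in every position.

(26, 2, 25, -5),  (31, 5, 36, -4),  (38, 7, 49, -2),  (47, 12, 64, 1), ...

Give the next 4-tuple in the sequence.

For the first entry, differences are 5, 7, 9, … (increasing by 2 each time): 26, 31, 38, 47 → 58.
Second entry: 2, 5, 7, 12 → 19 (each term is the sum of the two before it).
Third entry: 25, 36, 49, 64 → 81 (perfect squares: 5², 6², 7², …).
Fourth entry: differences are 1, 2, 3, … (increasing by 1 each time); -5, -4, -2, 1 → 5.
So the next 4-tuple is (58, 19, 81, 5).

(58, 19, 81, 5)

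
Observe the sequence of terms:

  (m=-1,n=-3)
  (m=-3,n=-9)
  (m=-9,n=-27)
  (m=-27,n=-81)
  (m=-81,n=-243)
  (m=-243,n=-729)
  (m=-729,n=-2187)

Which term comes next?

M: ×3 each step; -1, -3, -9, -27, -81, -243, -729 → -2187.
N goes -3, -9, -27, -81, -243, -729, -2187 → -6561 (×3 each step).
Combining the parts gives (m=-2187,n=-6561).

(m=-2187,n=-6561)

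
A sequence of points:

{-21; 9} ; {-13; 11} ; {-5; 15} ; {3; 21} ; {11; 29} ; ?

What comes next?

First slot: +8 each step; -21, -13, -5, 3, 11 → 19.
For the second slot, differences are 2, 4, 6, … (increasing by 2 each time): 9, 11, 15, 21, 29 → 39.
Combining the parts gives {19; 39}.

{19; 39}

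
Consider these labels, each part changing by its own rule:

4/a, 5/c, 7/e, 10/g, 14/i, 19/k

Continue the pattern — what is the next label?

For the first component, differences are 1, 2, 3, … (increasing by 1 each time): 4, 5, 7, 10, 14, 19 → 25.
Letter: letters move forward 2 places in the alphabet; a, c, e, g, i, k → m.
Combining the parts gives 25/m.

25/m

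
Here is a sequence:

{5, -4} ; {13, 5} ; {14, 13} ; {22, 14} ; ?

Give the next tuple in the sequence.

First slot — alternating steps +8, +1, +8, +1, …: 5, 13, 14, 22 → 23.
Second slot: always the previous value of the first slot; -4, 5, 13, 14 → 22.
Combining the parts gives {23, 22}.

{23, 22}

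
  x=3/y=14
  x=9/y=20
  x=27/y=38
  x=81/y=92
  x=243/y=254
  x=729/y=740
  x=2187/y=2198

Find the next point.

For the x, ×3 each step: 3, 9, 27, 81, 243, 729, 2187 → 6561.
For the y, always 11 more than the x: 14, 20, 38, 92, 254, 740, 2198 → 6572.
So the next point is x=6561/y=6572.

x=6561/y=6572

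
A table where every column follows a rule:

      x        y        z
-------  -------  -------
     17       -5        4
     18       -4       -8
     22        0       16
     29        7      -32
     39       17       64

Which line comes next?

Column x goes 17, 18, 22, 29, 39 → 52 (differences are 1, 4, 7, … (increasing by 3 each time)).
Column y: -5, -4, 0, 7, 17 → 30 (differences are 1, 4, 7, … (increasing by 3 each time)).
Column z: ×(-2) each step; 4, -8, 16, -32, 64 → -128.
Putting it together: 52  30  -128.

52  30  -128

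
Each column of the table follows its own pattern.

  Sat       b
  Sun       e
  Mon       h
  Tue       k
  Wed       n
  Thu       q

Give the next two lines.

Day: runs through the weekdays Mon→Sun, so Sat, Sun, Mon, Tue, Wed, Thu → Fri → Sat.
Letter — letters move forward 3 places in the alphabet: b, e, h, k, n, q → t → w.
Putting the parts together: Fri  t and then Sat  w.

Fri  t; Sat  w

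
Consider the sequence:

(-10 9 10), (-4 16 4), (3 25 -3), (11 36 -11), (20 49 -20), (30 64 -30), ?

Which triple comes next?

First slot: differences are 6, 7, 8, … (increasing by 1 each time); -10, -4, 3, 11, 20, 30 → 41.
Second slot: 9, 16, 25, 36, 49, 64 → 81 (perfect squares: 3², 4², 5², …).
Third slot: always the negative of the first slot, so 10, 4, -3, -11, -20, -30 → -41.
Putting it together: (41 81 -41).

(41 81 -41)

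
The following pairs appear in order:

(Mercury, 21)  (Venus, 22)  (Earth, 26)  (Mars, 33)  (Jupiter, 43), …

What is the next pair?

Planet goes Mercury, Venus, Earth, Mars, Jupiter → Saturn (runs through the planets Mercury→Neptune).
Second value goes 21, 22, 26, 33, 43 → 56 (differences are 1, 4, 7, … (increasing by 3 each time)).
Putting it together: (Saturn, 56).

(Saturn, 56)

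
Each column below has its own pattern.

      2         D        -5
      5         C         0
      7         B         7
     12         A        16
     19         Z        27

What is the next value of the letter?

Letter: letters move back 1 place in the alphabet, wrapping A→Z, so D, C, B, A, Z → Y.

Y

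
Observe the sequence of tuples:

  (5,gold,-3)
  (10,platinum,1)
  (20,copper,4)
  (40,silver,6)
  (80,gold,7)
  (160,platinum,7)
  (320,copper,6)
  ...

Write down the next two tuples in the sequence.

(640,silver,4), (1280,gold,1)

First component: ×2 each step, so 5, 10, 20, 40, 80, 160, 320 → 640 → 1280.
Metal goes gold, platinum, copper, silver, gold, platinum, copper → silver → gold (repeats gold → platinum → copper → silver).
Third component goes -3, 1, 4, 6, 7, 7, 6 → 4 → 1 (differences are 4, 3, 2, … (decreasing by 1 each time)).
Putting the parts together: (640,silver,4) and then (1280,gold,1).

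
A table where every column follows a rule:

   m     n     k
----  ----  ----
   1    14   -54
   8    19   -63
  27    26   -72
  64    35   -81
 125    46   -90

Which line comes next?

Column m — perfect cubes: 1³, 2³, 3³, …: 1, 8, 27, 64, 125 → 216.
Column n: 14, 19, 26, 35, 46 → 59 (differences are 5, 7, 9, … (increasing by 2 each time)).
Column k — −9 each step: -54, -63, -72, -81, -90 → -99.
Combining the parts gives 216  59  -99.

216  59  -99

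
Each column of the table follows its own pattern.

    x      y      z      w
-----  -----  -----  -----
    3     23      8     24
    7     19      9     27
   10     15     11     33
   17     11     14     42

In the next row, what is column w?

For the column z, differences are 1, 2, 3, … (increasing by 1 each time): 8, 9, 11, 14 → 18.
For the column w, always 3 × the column z: 24, 27, 33, 42 → 54.

54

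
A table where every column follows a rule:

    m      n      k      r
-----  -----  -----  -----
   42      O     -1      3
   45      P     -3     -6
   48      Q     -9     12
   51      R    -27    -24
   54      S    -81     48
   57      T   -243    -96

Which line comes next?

60  U  -729  192

Column m: +3 each step; 42, 45, 48, 51, 54, 57 → 60.
Column n: O, P, Q, R, S, T → U (letters move forward 1 place in the alphabet).
Column k — ×3 each step: -1, -3, -9, -27, -81, -243 → -729.
For the column r, ×(-2) each step: 3, -6, 12, -24, 48, -96 → 192.
Putting it together: 60  U  -729  192.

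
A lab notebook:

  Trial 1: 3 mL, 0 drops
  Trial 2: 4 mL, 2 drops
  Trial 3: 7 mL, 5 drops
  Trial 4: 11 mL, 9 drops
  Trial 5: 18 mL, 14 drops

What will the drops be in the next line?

ML: each term is the sum of the two before it, so 3, 4, 7, 11, 18 → 29.
Drops: 0, 2, 5, 9, 14 → 20 (differences are 2, 3, 4, … (increasing by 1 each time)).

20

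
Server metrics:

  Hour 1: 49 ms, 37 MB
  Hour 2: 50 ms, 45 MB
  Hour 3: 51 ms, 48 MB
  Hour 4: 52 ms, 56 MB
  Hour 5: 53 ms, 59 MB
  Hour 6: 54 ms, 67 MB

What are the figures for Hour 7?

55 ms, 70 MB

Ms goes 49, 50, 51, 52, 53, 54 → 55 (+1 each step).
MB: 37, 45, 48, 56, 59, 67 → 70 (alternating steps +8, +3, +8, +3, …).
So the next record is 55 ms, 70 MB.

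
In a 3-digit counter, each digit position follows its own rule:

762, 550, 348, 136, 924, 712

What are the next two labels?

First digit — −2 each step, mod 10: 7, 5, 3, 1, 9, 7 → 5 → 3.
Second digit: −1 each step, mod 10; 6, 5, 4, 3, 2, 1 → 0 → 9.
Third digit: −2 each step, mod 10, so 2, 0, 8, 6, 4, 2 → 0 → 8.
So the next two labels are 500 and 398.

500, 398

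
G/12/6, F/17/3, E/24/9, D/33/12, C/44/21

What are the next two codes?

B/57/33, A/72/54

Letter — letters move back 1 place in the alphabet: G, F, E, D, C → B → A.
Second component: differences are 5, 7, 9, … (increasing by 2 each time); 12, 17, 24, 33, 44 → 57 → 72.
For the third component, each term is the sum of the two before it: 6, 3, 9, 12, 21 → 33 → 54.
Putting the parts together: B/57/33 and then A/72/54.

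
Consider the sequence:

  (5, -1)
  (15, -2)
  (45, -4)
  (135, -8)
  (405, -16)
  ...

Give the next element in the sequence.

(1215, -32)

For the first value, ×3 each step: 5, 15, 45, 135, 405 → 1215.
Second value: ×2 each step, so -1, -2, -4, -8, -16 → -32.
So the next element is (1215, -32).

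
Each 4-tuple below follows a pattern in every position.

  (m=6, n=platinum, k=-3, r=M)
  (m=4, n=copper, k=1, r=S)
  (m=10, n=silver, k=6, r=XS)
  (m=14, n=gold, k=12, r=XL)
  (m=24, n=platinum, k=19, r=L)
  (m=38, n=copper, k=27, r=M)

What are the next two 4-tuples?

(m=62, n=silver, k=36, r=S), (m=100, n=gold, k=46, r=XS)

M — each term is the sum of the two before it: 6, 4, 10, 14, 24, 38 → 62 → 100.
For the n, repeats platinum → copper → silver → gold: platinum, copper, silver, gold, platinum, copper → silver → gold.
K: differences are 4, 5, 6, … (increasing by 1 each time); -3, 1, 6, 12, 19, 27 → 36 → 46.
R: repeats M → S → XS → XL → L, so M, S, XS, XL, L, M → S → XS.
So the next two 4-tuples are (m=62, n=silver, k=36, r=S) and (m=100, n=gold, k=46, r=XS).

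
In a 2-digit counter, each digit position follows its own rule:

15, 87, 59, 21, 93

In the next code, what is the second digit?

Second digit: +2 each step, mod 10; 5, 7, 9, 1, 3 → 5.

5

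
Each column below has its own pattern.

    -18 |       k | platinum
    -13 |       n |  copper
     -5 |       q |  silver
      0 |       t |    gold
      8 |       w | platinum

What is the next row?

13  z  copper

First component goes -18, -13, -5, 0, 8 → 13 (alternating steps +5, +8, +5, +8, …).
Letter — letters move forward 3 places in the alphabet: k, n, q, t, w → z.
Metal: repeats platinum → copper → silver → gold, so platinum, copper, silver, gold, platinum → copper.
Combining the parts gives 13  z  copper.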